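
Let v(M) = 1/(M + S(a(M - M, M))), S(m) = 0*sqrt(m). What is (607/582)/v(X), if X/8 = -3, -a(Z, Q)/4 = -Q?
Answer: -2428/97 ≈ -25.031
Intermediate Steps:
a(Z, Q) = 4*Q (a(Z, Q) = -(-4)*Q = 4*Q)
X = -24 (X = 8*(-3) = -24)
S(m) = 0
v(M) = 1/M (v(M) = 1/(M + 0) = 1/M)
(607/582)/v(X) = (607/582)/(1/(-24)) = (607*(1/582))/(-1/24) = (607/582)*(-24) = -2428/97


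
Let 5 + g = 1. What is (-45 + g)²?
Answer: 2401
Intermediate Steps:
g = -4 (g = -5 + 1 = -4)
(-45 + g)² = (-45 - 4)² = (-49)² = 2401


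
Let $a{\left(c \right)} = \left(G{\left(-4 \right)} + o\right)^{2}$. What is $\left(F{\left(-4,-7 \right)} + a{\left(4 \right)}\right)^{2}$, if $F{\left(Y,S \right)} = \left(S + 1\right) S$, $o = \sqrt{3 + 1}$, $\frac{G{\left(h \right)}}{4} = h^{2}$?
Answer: $19342404$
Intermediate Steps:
$G{\left(h \right)} = 4 h^{2}$
$o = 2$ ($o = \sqrt{4} = 2$)
$F{\left(Y,S \right)} = S \left(1 + S\right)$ ($F{\left(Y,S \right)} = \left(1 + S\right) S = S \left(1 + S\right)$)
$a{\left(c \right)} = 4356$ ($a{\left(c \right)} = \left(4 \left(-4\right)^{2} + 2\right)^{2} = \left(4 \cdot 16 + 2\right)^{2} = \left(64 + 2\right)^{2} = 66^{2} = 4356$)
$\left(F{\left(-4,-7 \right)} + a{\left(4 \right)}\right)^{2} = \left(- 7 \left(1 - 7\right) + 4356\right)^{2} = \left(\left(-7\right) \left(-6\right) + 4356\right)^{2} = \left(42 + 4356\right)^{2} = 4398^{2} = 19342404$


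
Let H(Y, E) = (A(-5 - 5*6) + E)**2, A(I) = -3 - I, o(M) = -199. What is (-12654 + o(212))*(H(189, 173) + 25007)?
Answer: -861562296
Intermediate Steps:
H(Y, E) = (32 + E)**2 (H(Y, E) = ((-3 - (-5 - 5*6)) + E)**2 = ((-3 - (-5 - 30)) + E)**2 = ((-3 - 1*(-35)) + E)**2 = ((-3 + 35) + E)**2 = (32 + E)**2)
(-12654 + o(212))*(H(189, 173) + 25007) = (-12654 - 199)*((32 + 173)**2 + 25007) = -12853*(205**2 + 25007) = -12853*(42025 + 25007) = -12853*67032 = -861562296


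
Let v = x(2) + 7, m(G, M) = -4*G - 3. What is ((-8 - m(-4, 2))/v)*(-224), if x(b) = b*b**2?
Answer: 1568/5 ≈ 313.60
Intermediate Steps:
x(b) = b**3
m(G, M) = -3 - 4*G
v = 15 (v = 2**3 + 7 = 8 + 7 = 15)
((-8 - m(-4, 2))/v)*(-224) = ((-8 - (-3 - 4*(-4)))/15)*(-224) = ((-8 - (-3 + 16))*(1/15))*(-224) = ((-8 - 1*13)*(1/15))*(-224) = ((-8 - 13)*(1/15))*(-224) = -21*1/15*(-224) = -7/5*(-224) = 1568/5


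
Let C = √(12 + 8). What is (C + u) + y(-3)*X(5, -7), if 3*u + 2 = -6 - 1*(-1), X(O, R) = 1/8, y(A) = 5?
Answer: -41/24 + 2*√5 ≈ 2.7638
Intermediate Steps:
X(O, R) = ⅛
C = 2*√5 (C = √20 = 2*√5 ≈ 4.4721)
u = -7/3 (u = -⅔ + (-6 - 1*(-1))/3 = -⅔ + (-6 + 1)/3 = -⅔ + (⅓)*(-5) = -⅔ - 5/3 = -7/3 ≈ -2.3333)
(C + u) + y(-3)*X(5, -7) = (2*√5 - 7/3) + 5*(⅛) = (-7/3 + 2*√5) + 5/8 = -41/24 + 2*√5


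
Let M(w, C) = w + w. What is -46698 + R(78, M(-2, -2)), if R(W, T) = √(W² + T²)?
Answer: -46698 + 10*√61 ≈ -46620.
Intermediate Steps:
M(w, C) = 2*w
R(W, T) = √(T² + W²)
-46698 + R(78, M(-2, -2)) = -46698 + √((2*(-2))² + 78²) = -46698 + √((-4)² + 6084) = -46698 + √(16 + 6084) = -46698 + √6100 = -46698 + 10*√61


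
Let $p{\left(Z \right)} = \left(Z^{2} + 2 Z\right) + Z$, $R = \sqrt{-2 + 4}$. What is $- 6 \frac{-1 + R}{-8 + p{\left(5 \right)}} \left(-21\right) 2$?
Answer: $- \frac{63}{8} + \frac{63 \sqrt{2}}{8} \approx 3.2619$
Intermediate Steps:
$R = \sqrt{2} \approx 1.4142$
$p{\left(Z \right)} = Z^{2} + 3 Z$
$- 6 \frac{-1 + R}{-8 + p{\left(5 \right)}} \left(-21\right) 2 = - 6 \frac{-1 + \sqrt{2}}{-8 + 5 \left(3 + 5\right)} \left(-21\right) 2 = - 6 \frac{-1 + \sqrt{2}}{-8 + 5 \cdot 8} \left(-21\right) 2 = - 6 \frac{-1 + \sqrt{2}}{-8 + 40} \left(-21\right) 2 = - 6 \frac{-1 + \sqrt{2}}{32} \left(-21\right) 2 = - 6 \left(-1 + \sqrt{2}\right) \frac{1}{32} \left(-21\right) 2 = - 6 \left(- \frac{1}{32} + \frac{\sqrt{2}}{32}\right) \left(-21\right) 2 = - 6 \left(\frac{21}{32} - \frac{21 \sqrt{2}}{32}\right) 2 = - 6 \left(\frac{21}{16} - \frac{21 \sqrt{2}}{16}\right) = - \frac{63}{8} + \frac{63 \sqrt{2}}{8}$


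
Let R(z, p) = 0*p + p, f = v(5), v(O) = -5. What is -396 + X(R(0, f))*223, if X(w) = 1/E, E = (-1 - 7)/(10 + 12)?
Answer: -4037/4 ≈ -1009.3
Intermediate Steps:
f = -5
E = -4/11 (E = -8/22 = -8*1/22 = -4/11 ≈ -0.36364)
R(z, p) = p (R(z, p) = 0 + p = p)
X(w) = -11/4 (X(w) = 1/(-4/11) = -11/4)
-396 + X(R(0, f))*223 = -396 - 11/4*223 = -396 - 2453/4 = -4037/4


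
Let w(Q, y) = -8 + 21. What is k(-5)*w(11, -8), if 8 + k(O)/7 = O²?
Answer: 1547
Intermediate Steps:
w(Q, y) = 13
k(O) = -56 + 7*O²
k(-5)*w(11, -8) = (-56 + 7*(-5)²)*13 = (-56 + 7*25)*13 = (-56 + 175)*13 = 119*13 = 1547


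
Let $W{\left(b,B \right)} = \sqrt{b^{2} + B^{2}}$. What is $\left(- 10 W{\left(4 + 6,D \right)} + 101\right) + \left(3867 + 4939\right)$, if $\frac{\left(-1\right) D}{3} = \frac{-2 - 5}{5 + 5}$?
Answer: $8907 - \sqrt{10441} \approx 8804.8$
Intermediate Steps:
$D = \frac{21}{10}$ ($D = - 3 \frac{-2 - 5}{5 + 5} = - 3 \left(- \frac{7}{10}\right) = - 3 \left(\left(-7\right) \frac{1}{10}\right) = \left(-3\right) \left(- \frac{7}{10}\right) = \frac{21}{10} \approx 2.1$)
$W{\left(b,B \right)} = \sqrt{B^{2} + b^{2}}$
$\left(- 10 W{\left(4 + 6,D \right)} + 101\right) + \left(3867 + 4939\right) = \left(- 10 \sqrt{\left(\frac{21}{10}\right)^{2} + \left(4 + 6\right)^{2}} + 101\right) + \left(3867 + 4939\right) = \left(- 10 \sqrt{\frac{441}{100} + 10^{2}} + 101\right) + 8806 = \left(- 10 \sqrt{\frac{441}{100} + 100} + 101\right) + 8806 = \left(- 10 \sqrt{\frac{10441}{100}} + 101\right) + 8806 = \left(- 10 \frac{\sqrt{10441}}{10} + 101\right) + 8806 = \left(- \sqrt{10441} + 101\right) + 8806 = \left(101 - \sqrt{10441}\right) + 8806 = 8907 - \sqrt{10441}$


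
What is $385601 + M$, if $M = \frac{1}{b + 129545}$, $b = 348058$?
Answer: $\frac{184164194404}{477603} \approx 3.856 \cdot 10^{5}$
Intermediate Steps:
$M = \frac{1}{477603}$ ($M = \frac{1}{348058 + 129545} = \frac{1}{477603} \approx 2.0938 \cdot 10^{-6}$)
$385601 + M = 385601 + \frac{1}{477603} = \frac{184164194404}{477603}$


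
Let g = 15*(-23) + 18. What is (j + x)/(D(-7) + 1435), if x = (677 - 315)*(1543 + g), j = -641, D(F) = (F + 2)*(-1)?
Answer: 48839/160 ≈ 305.24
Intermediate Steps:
D(F) = -2 - F (D(F) = (2 + F)*(-1) = -2 - F)
g = -327 (g = -345 + 18 = -327)
x = 440192 (x = (677 - 315)*(1543 - 327) = 362*1216 = 440192)
(j + x)/(D(-7) + 1435) = (-641 + 440192)/((-2 - 1*(-7)) + 1435) = 439551/((-2 + 7) + 1435) = 439551/(5 + 1435) = 439551/1440 = 439551*(1/1440) = 48839/160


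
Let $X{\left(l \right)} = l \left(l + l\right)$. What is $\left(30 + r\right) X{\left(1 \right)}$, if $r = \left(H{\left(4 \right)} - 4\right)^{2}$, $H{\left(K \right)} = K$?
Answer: $60$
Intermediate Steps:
$X{\left(l \right)} = 2 l^{2}$ ($X{\left(l \right)} = l 2 l = 2 l^{2}$)
$r = 0$ ($r = \left(4 - 4\right)^{2} = 0^{2} = 0$)
$\left(30 + r\right) X{\left(1 \right)} = \left(30 + 0\right) 2 \cdot 1^{2} = 30 \cdot 2 \cdot 1 = 30 \cdot 2 = 60$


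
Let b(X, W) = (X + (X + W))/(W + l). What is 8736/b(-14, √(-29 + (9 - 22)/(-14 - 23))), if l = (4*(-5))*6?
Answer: 273829920/7517 + 401856*I*√9805/7517 ≈ 36428.0 + 5293.6*I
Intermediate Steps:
l = -120 (l = -20*6 = -120)
b(X, W) = (W + 2*X)/(-120 + W) (b(X, W) = (X + (X + W))/(W - 120) = (X + (W + X))/(-120 + W) = (W + 2*X)/(-120 + W))
8736/b(-14, √(-29 + (9 - 22)/(-14 - 23))) = 8736/(((√(-29 + (9 - 22)/(-14 - 23)) + 2*(-14))/(-120 + √(-29 + (9 - 22)/(-14 - 23))))) = 8736/(((√(-29 - 13/(-37)) - 28)/(-120 + √(-29 - 13/(-37))))) = 8736/(((√(-29 - 13*(-1/37)) - 28)/(-120 + √(-29 - 13*(-1/37))))) = 8736/(((√(-29 + 13/37) - 28)/(-120 + √(-29 + 13/37)))) = 8736/(((√(-1060/37) - 28)/(-120 + √(-1060/37)))) = 8736/(((2*I*√9805/37 - 28)/(-120 + 2*I*√9805/37))) = 8736/(((-28 + 2*I*√9805/37)/(-120 + 2*I*√9805/37))) = 8736*((-120 + 2*I*√9805/37)/(-28 + 2*I*√9805/37)) = 8736*(-120 + 2*I*√9805/37)/(-28 + 2*I*√9805/37)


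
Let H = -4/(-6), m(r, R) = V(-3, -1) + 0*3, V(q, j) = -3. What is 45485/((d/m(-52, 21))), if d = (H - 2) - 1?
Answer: 409365/7 ≈ 58481.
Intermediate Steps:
m(r, R) = -3 (m(r, R) = -3 + 0*3 = -3 + 0 = -3)
H = 2/3 (H = -4*(-1/6) = 2/3 ≈ 0.66667)
d = -7/3 (d = (2/3 - 2) - 1 = -4/3 - 1 = -7/3 ≈ -2.3333)
45485/((d/m(-52, 21))) = 45485/((-7/3/(-3))) = 45485/((-1/3*(-7/3))) = 45485/(7/9) = 45485*(9/7) = 409365/7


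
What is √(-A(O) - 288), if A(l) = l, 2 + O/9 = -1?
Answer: 3*I*√29 ≈ 16.155*I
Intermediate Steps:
O = -27 (O = -18 + 9*(-1) = -18 - 9 = -27)
√(-A(O) - 288) = √(-1*(-27) - 288) = √(27 - 288) = √(-261) = 3*I*√29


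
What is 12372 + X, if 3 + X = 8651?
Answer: 21020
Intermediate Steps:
X = 8648 (X = -3 + 8651 = 8648)
12372 + X = 12372 + 8648 = 21020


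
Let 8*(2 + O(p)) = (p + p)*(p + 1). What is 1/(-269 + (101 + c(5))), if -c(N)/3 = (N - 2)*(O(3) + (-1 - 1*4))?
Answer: -1/132 ≈ -0.0075758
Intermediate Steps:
O(p) = -2 + p*(1 + p)/4 (O(p) = -2 + ((p + p)*(p + 1))/8 = -2 + ((2*p)*(1 + p))/8 = -2 + (2*p*(1 + p))/8 = -2 + p*(1 + p)/4)
c(N) = -24 + 12*N (c(N) = -3*(N - 2)*((-2 + (¼)*3 + (¼)*3²) + (-1 - 1*4)) = -3*(-2 + N)*((-2 + ¾ + (¼)*9) + (-1 - 4)) = -3*(-2 + N)*((-2 + ¾ + 9/4) - 5) = -3*(-2 + N)*(1 - 5) = -3*(-2 + N)*(-4) = -3*(8 - 4*N) = -24 + 12*N)
1/(-269 + (101 + c(5))) = 1/(-269 + (101 + (-24 + 12*5))) = 1/(-269 + (101 + (-24 + 60))) = 1/(-269 + (101 + 36)) = 1/(-269 + 137) = 1/(-132) = -1/132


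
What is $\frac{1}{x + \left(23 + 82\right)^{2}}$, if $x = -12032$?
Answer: $- \frac{1}{1007} \approx -0.00099305$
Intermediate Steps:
$\frac{1}{x + \left(23 + 82\right)^{2}} = \frac{1}{-12032 + \left(23 + 82\right)^{2}} = \frac{1}{-12032 + 105^{2}} = \frac{1}{-12032 + 11025} = \frac{1}{-1007} = - \frac{1}{1007}$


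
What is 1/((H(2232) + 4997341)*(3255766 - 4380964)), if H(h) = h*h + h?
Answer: -1/11231047941606 ≈ -8.9039e-14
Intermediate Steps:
H(h) = h + h² (H(h) = h² + h = h + h²)
1/((H(2232) + 4997341)*(3255766 - 4380964)) = 1/((2232*(1 + 2232) + 4997341)*(3255766 - 4380964)) = 1/((2232*2233 + 4997341)*(-1125198)) = 1/((4984056 + 4997341)*(-1125198)) = 1/(9981397*(-1125198)) = 1/(-11231047941606) = -1/11231047941606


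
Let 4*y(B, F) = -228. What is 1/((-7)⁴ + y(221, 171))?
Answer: 1/2344 ≈ 0.00042662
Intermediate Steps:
y(B, F) = -57 (y(B, F) = (¼)*(-228) = -57)
1/((-7)⁴ + y(221, 171)) = 1/((-7)⁴ - 57) = 1/(2401 - 57) = 1/2344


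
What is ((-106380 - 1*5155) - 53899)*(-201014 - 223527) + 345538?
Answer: 70233861332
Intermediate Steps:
((-106380 - 1*5155) - 53899)*(-201014 - 223527) + 345538 = ((-106380 - 5155) - 53899)*(-424541) + 345538 = (-111535 - 53899)*(-424541) + 345538 = -165434*(-424541) + 345538 = 70233515794 + 345538 = 70233861332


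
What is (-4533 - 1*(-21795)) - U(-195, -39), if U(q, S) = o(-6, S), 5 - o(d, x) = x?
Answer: 17218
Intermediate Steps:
o(d, x) = 5 - x
U(q, S) = 5 - S
(-4533 - 1*(-21795)) - U(-195, -39) = (-4533 - 1*(-21795)) - (5 - 1*(-39)) = (-4533 + 21795) - (5 + 39) = 17262 - 1*44 = 17262 - 44 = 17218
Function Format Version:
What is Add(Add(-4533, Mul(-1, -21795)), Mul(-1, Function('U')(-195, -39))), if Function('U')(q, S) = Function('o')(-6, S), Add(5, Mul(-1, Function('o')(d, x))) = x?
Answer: 17218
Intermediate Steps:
Function('o')(d, x) = Add(5, Mul(-1, x))
Function('U')(q, S) = Add(5, Mul(-1, S))
Add(Add(-4533, Mul(-1, -21795)), Mul(-1, Function('U')(-195, -39))) = Add(Add(-4533, Mul(-1, -21795)), Mul(-1, Add(5, Mul(-1, -39)))) = Add(Add(-4533, 21795), Mul(-1, Add(5, 39))) = Add(17262, Mul(-1, 44)) = Add(17262, -44) = 17218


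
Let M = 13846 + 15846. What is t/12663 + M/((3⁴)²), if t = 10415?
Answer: 16456393/3077109 ≈ 5.3480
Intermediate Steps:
M = 29692
t/12663 + M/((3⁴)²) = 10415/12663 + 29692/((3⁴)²) = 10415*(1/12663) + 29692/(81²) = 10415/12663 + 29692/6561 = 16456393/3077109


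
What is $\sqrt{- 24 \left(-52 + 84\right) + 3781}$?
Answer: $\sqrt{3013} \approx 54.891$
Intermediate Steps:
$\sqrt{- 24 \left(-52 + 84\right) + 3781} = \sqrt{\left(-24\right) 32 + 3781} = \sqrt{-768 + 3781} = \sqrt{3013}$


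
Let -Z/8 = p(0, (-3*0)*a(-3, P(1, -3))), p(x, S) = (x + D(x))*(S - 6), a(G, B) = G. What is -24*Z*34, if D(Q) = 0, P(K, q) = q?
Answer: 0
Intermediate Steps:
p(x, S) = x*(-6 + S) (p(x, S) = (x + 0)*(S - 6) = x*(-6 + S))
Z = 0 (Z = -0*(-6 - 3*0*(-3)) = -0*(-6 + 0*(-3)) = -0*(-6 + 0) = -0*(-6) = -8*0 = 0)
-24*Z*34 = -24*0*34 = 0*34 = 0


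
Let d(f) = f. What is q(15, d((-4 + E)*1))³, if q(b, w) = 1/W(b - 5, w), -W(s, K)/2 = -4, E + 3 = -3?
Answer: 1/512 ≈ 0.0019531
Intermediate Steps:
E = -6 (E = -3 - 3 = -6)
W(s, K) = 8 (W(s, K) = -2*(-4) = 8)
q(b, w) = ⅛ (q(b, w) = 1/8 = ⅛)
q(15, d((-4 + E)*1))³ = (⅛)³ = 1/512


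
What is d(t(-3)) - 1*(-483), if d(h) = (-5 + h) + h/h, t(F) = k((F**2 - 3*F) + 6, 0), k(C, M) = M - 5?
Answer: 474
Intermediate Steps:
k(C, M) = -5 + M
t(F) = -5 (t(F) = -5 + 0 = -5)
d(h) = -4 + h (d(h) = (-5 + h) + 1 = -4 + h)
d(t(-3)) - 1*(-483) = (-4 - 5) - 1*(-483) = -9 + 483 = 474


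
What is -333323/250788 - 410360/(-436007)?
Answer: -42417797581/109345323516 ≈ -0.38793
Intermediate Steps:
-333323/250788 - 410360/(-436007) = -333323*1/250788 - 410360*(-1/436007) = -333323/250788 + 410360/436007 = -42417797581/109345323516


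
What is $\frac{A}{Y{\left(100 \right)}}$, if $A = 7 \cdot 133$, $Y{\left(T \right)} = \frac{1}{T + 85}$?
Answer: $172235$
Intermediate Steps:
$Y{\left(T \right)} = \frac{1}{85 + T}$
$A = 931$
$\frac{A}{Y{\left(100 \right)}} = \frac{931}{\frac{1}{85 + 100}} = \frac{931}{\frac{1}{185}} = 931 \frac{1}{\frac{1}{185}} = 931 \cdot 185 = 172235$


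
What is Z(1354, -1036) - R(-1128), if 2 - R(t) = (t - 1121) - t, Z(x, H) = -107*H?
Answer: 109729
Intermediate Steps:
R(t) = 1123 (R(t) = 2 - ((t - 1121) - t) = 2 - ((-1121 + t) - t) = 2 - 1*(-1121) = 2 + 1121 = 1123)
Z(1354, -1036) - R(-1128) = -107*(-1036) - 1*1123 = 110852 - 1123 = 109729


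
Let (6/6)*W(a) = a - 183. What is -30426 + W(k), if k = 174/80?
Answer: -1224273/40 ≈ -30607.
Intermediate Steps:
k = 87/40 (k = 174*(1/80) = 87/40 ≈ 2.1750)
W(a) = -183 + a (W(a) = a - 183 = -183 + a)
-30426 + W(k) = -30426 + (-183 + 87/40) = -30426 - 7233/40 = -1224273/40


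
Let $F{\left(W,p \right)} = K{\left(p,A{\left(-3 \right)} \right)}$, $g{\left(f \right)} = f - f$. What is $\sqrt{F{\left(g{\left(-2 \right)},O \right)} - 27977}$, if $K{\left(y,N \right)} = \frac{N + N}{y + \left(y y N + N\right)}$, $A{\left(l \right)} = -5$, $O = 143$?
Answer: $\frac{3 i \sqrt{32409301027067}}{102107} \approx 167.26 i$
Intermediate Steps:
$g{\left(f \right)} = 0$
$K{\left(y,N \right)} = \frac{2 N}{N + y + N y^{2}}$ ($K{\left(y,N \right)} = \frac{2 N}{y + \left(y^{2} N + N\right)} = \frac{2 N}{y + \left(N y^{2} + N\right)} = \frac{2 N}{y + \left(N + N y^{2}\right)} = \frac{2 N}{N + y + N y^{2}}$)
$F{\left(W,p \right)} = - \frac{10}{-5 + p - 5 p^{2}}$ ($F{\left(W,p \right)} = 2 \left(-5\right) \frac{1}{-5 + p - 5 p^{2}} = - \frac{10}{-5 + p - 5 p^{2}}$)
$\sqrt{F{\left(g{\left(-2 \right)},O \right)} - 27977} = \sqrt{\frac{10}{5 - 143 + 5 \cdot 143^{2}} - 27977} = \sqrt{\frac{10}{5 - 143 + 5 \cdot 20449} - 27977} = \sqrt{\frac{10}{5 - 143 + 102245} - 27977} = \sqrt{\frac{10}{102107} - 27977} = \sqrt{- \frac{2856647529}{102107}} = \frac{3 i \sqrt{32409301027067}}{102107}$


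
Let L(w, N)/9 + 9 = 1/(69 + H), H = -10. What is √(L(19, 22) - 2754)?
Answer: 6*I*√274114/59 ≈ 53.243*I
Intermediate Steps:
L(w, N) = -4770/59 (L(w, N) = -81 + 9/(69 - 10) = -81 + 9/59 = -4770/59)
√(L(19, 22) - 2754) = √(-4770/59 - 2754) = √(-167256/59) = 6*I*√274114/59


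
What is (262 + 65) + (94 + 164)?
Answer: 585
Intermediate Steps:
(262 + 65) + (94 + 164) = 327 + 258 = 585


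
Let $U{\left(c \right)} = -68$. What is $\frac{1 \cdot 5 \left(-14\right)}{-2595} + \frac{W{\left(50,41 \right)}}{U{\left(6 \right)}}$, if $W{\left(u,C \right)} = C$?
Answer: $- \frac{20327}{35292} \approx -0.57597$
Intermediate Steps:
$\frac{1 \cdot 5 \left(-14\right)}{-2595} + \frac{W{\left(50,41 \right)}}{U{\left(6 \right)}} = \frac{1 \cdot 5 \left(-14\right)}{-2595} + \frac{41}{-68} = 5 \left(-14\right) \left(- \frac{1}{2595}\right) + 41 \left(- \frac{1}{68}\right) = \left(-70\right) \left(- \frac{1}{2595}\right) - \frac{41}{68} = \frac{14}{519} - \frac{41}{68} = - \frac{20327}{35292}$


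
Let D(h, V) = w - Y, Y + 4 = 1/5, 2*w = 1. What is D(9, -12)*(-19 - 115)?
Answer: -2881/5 ≈ -576.20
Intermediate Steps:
w = 1/2 (w = (1/2)*1 = 1/2 ≈ 0.50000)
Y = -19/5 (Y = -4 + 1/5 = -19/5 ≈ -3.8000)
D(h, V) = 43/10 (D(h, V) = 1/2 - 1*(-19/5) = 1/2 + 19/5 = 43/10)
D(9, -12)*(-19 - 115) = 43*(-19 - 115)/10 = (43/10)*(-134) = -2881/5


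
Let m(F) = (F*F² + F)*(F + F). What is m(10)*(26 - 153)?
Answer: -2565400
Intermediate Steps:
m(F) = 2*F*(F + F³) (m(F) = (F³ + F)*(2*F) = (F + F³)*(2*F) = 2*F*(F + F³))
m(10)*(26 - 153) = (2*10²*(1 + 10²))*(26 - 153) = (2*100*(1 + 100))*(-127) = (2*100*101)*(-127) = 20200*(-127) = -2565400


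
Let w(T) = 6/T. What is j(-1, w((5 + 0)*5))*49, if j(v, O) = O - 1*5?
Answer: -5831/25 ≈ -233.24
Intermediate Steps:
j(v, O) = -5 + O (j(v, O) = O - 5 = -5 + O)
j(-1, w((5 + 0)*5))*49 = (-5 + 6/(((5 + 0)*5)))*49 = (-5 + 6/((5*5)))*49 = (-5 + 6/25)*49 = -119/25*49 = -5831/25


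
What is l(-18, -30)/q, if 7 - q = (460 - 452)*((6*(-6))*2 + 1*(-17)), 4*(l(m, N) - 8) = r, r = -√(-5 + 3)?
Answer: 8/719 - I*√2/2876 ≈ 0.011127 - 0.00049173*I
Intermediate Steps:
r = -I*√2 (r = -√(-2) = -I*√2 ≈ -1.4142*I)
l(m, N) = 8 - I*√2/4 (l(m, N) = 8 + (-I*√2)/4 = 8 - I*√2/4)
q = 719 (q = 7 - (460 - 452)*((6*(-6))*2 + 1*(-17)) = 7 - 8*(-36*2 - 17) = 7 - 8*(-72 - 17) = 7 - 8*(-89) = 7 - 1*(-712) = 7 + 712 = 719)
l(-18, -30)/q = (8 - I*√2/4)/719 = (8 - I*√2/4)*(1/719) = 8/719 - I*√2/2876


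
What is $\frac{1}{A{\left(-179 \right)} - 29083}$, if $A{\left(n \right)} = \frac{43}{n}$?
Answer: $- \frac{179}{5205900} \approx -3.4384 \cdot 10^{-5}$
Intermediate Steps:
$\frac{1}{A{\left(-179 \right)} - 29083} = \frac{1}{\frac{43}{-179} - 29083} = \frac{1}{43 \left(- \frac{1}{179}\right) - 29083} = \frac{1}{- \frac{43}{179} - 29083} = \frac{1}{- \frac{5205900}{179}} = - \frac{179}{5205900}$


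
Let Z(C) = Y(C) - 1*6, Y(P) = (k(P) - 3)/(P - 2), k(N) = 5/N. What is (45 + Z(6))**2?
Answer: 851929/576 ≈ 1479.0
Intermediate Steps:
Y(P) = (-3 + 5/P)/(-2 + P) (Y(P) = (5/P - 3)/(P - 2) = (-3 + 5/P)/(-2 + P))
Z(C) = -6 + (5 - 3*C)/(C*(-2 + C)) (Z(C) = (5 - 3*C)/(C*(-2 + C)) - 1*6 = (5 - 3*C)/(C*(-2 + C)) - 6 = -6 + (5 - 3*C)/(C*(-2 + C)))
(45 + Z(6))**2 = (45 + (5 - 6*6**2 + 9*6)/(6*(-2 + 6)))**2 = (45 + (1/6)*(5 - 6*36 + 54)/4)**2 = (45 + (1/6)*(1/4)*(5 - 216 + 54))**2 = (45 + (1/6)*(1/4)*(-157))**2 = (45 - 157/24)**2 = (923/24)**2 = 851929/576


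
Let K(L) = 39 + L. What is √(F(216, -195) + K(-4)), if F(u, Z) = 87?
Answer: √122 ≈ 11.045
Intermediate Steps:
√(F(216, -195) + K(-4)) = √(87 + (39 - 4)) = √(87 + 35) = √122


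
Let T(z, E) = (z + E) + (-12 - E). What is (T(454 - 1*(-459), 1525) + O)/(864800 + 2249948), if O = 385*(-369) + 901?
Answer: -140263/3114748 ≈ -0.045032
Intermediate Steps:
T(z, E) = -12 + z (T(z, E) = (E + z) + (-12 - E) = -12 + z)
O = -141164 (O = -142065 + 901 = -141164)
(T(454 - 1*(-459), 1525) + O)/(864800 + 2249948) = ((-12 + (454 - 1*(-459))) - 141164)/(864800 + 2249948) = ((-12 + (454 + 459)) - 141164)/3114748 = ((-12 + 913) - 141164)*(1/3114748) = (901 - 141164)*(1/3114748) = -140263*1/3114748 = -140263/3114748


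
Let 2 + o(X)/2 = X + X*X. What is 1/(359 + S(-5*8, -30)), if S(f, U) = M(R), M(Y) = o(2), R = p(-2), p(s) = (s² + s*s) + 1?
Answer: 1/367 ≈ 0.0027248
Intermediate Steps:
p(s) = 1 + 2*s² (p(s) = (s² + s²) + 1 = 2*s² + 1 = 1 + 2*s²)
o(X) = -4 + 2*X + 2*X² (o(X) = -4 + 2*(X + X*X) = -4 + 2*(X + X²) = -4 + (2*X + 2*X²) = -4 + 2*X + 2*X²)
R = 9 (R = 1 + 2*(-2)² = 1 + 2*4 = 1 + 8 = 9)
M(Y) = 8 (M(Y) = -4 + 2*2 + 2*2² = -4 + 4 + 2*4 = -4 + 4 + 8 = 8)
S(f, U) = 8
1/(359 + S(-5*8, -30)) = 1/(359 + 8) = 1/367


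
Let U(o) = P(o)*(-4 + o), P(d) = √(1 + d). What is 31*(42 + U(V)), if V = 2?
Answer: 1302 - 62*√3 ≈ 1194.6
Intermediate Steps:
U(o) = √(1 + o)*(-4 + o)
31*(42 + U(V)) = 31*(42 + √(1 + 2)*(-4 + 2)) = 31*(42 + √3*(-2)) = 31*(42 - 2*√3) = 1302 - 62*√3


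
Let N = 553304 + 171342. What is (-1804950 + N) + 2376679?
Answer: 1296375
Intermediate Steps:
N = 724646
(-1804950 + N) + 2376679 = (-1804950 + 724646) + 2376679 = -1080304 + 2376679 = 1296375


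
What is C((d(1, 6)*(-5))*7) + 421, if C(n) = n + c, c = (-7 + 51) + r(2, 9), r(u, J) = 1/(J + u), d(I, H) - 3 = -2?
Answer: 4731/11 ≈ 430.09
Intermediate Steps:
d(I, H) = 1 (d(I, H) = 3 - 2 = 1)
c = 485/11 (c = (-7 + 51) + 1/(9 + 2) = 44 + 1/11 = 485/11 ≈ 44.091)
C(n) = 485/11 + n (C(n) = n + 485/11 = 485/11 + n)
C((d(1, 6)*(-5))*7) + 421 = (485/11 + (1*(-5))*7) + 421 = (485/11 - 5*7) + 421 = (485/11 - 35) + 421 = 100/11 + 421 = 4731/11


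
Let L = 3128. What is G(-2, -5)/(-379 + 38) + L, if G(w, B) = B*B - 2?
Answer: 1066625/341 ≈ 3127.9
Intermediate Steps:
G(w, B) = -2 + B² (G(w, B) = B² - 2 = -2 + B²)
G(-2, -5)/(-379 + 38) + L = (-2 + (-5)²)/(-379 + 38) + 3128 = (-2 + 25)/(-341) + 3128 = 23*(-1/341) + 3128 = -23/341 + 3128 = 1066625/341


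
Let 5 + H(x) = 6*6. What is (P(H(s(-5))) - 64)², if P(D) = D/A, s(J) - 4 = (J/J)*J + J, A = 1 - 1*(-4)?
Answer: 83521/25 ≈ 3340.8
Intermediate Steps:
A = 5 (A = 1 + 4 = 5)
s(J) = 4 + 2*J (s(J) = 4 + ((J/J)*J + J) = 4 + (1*J + J) = 4 + (J + J) = 4 + 2*J)
H(x) = 31 (H(x) = -5 + 6*6 = -5 + 36 = 31)
P(D) = D/5
(P(H(s(-5))) - 64)² = ((⅕)*31 - 64)² = (31/5 - 64)² = (-289/5)² = 83521/25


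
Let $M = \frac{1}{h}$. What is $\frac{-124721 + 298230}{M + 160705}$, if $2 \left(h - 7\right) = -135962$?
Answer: $\frac{11794100766}{10923761669} \approx 1.0797$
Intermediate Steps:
$h = -67974$ ($h = 7 + \frac{1}{2} \left(-135962\right) = 7 - 67981 = -67974$)
$M = - \frac{1}{67974}$ ($M = \frac{1}{-67974} = - \frac{1}{67974} \approx -1.4712 \cdot 10^{-5}$)
$\frac{-124721 + 298230}{M + 160705} = \frac{-124721 + 298230}{- \frac{1}{67974} + 160705} = \frac{173509}{\frac{10923761669}{67974}} = 173509 \cdot \frac{67974}{10923761669} = \frac{11794100766}{10923761669}$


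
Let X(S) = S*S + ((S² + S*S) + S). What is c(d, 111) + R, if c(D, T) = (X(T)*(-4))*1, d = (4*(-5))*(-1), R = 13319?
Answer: -134977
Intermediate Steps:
X(S) = S + 3*S² (X(S) = S² + ((S² + S²) + S) = S² + (2*S² + S) = S² + (S + 2*S²) = S + 3*S²)
d = 20 (d = -20*(-1) = 20)
c(D, T) = -4*T*(1 + 3*T) (c(D, T) = ((T*(1 + 3*T))*(-4))*1 = -4*T*(1 + 3*T)*1 = -4*T*(1 + 3*T))
c(d, 111) + R = -4*111*(1 + 3*111) + 13319 = -4*111*(1 + 333) + 13319 = -4*111*334 + 13319 = -148296 + 13319 = -134977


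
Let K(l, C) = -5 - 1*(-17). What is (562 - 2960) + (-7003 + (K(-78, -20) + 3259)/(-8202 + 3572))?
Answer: -43529901/4630 ≈ -9401.7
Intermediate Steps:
K(l, C) = 12 (K(l, C) = -5 + 17 = 12)
(562 - 2960) + (-7003 + (K(-78, -20) + 3259)/(-8202 + 3572)) = (562 - 2960) + (-7003 + (12 + 3259)/(-8202 + 3572)) = -2398 + (-7003 + 3271/(-4630)) = -2398 + (-7003 + 3271*(-1/4630)) = -2398 + (-7003 - 3271/4630) = -2398 - 32427161/4630 = -43529901/4630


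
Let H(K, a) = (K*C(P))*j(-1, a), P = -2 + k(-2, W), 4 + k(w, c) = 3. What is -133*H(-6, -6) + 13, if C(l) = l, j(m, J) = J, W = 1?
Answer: 14377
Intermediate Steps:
k(w, c) = -1 (k(w, c) = -4 + 3 = -1)
P = -3 (P = -2 - 1 = -3)
H(K, a) = -3*K*a (H(K, a) = (K*(-3))*a = (-3*K)*a = -3*K*a)
-133*H(-6, -6) + 13 = -(-399)*(-6)*(-6) + 13 = -133*(-108) + 13 = 14364 + 13 = 14377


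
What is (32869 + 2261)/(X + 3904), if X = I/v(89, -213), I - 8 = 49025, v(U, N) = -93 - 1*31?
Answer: 1452040/145021 ≈ 10.013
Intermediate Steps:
v(U, N) = -124 (v(U, N) = -93 - 31 = -124)
I = 49033 (I = 8 + 49025 = 49033)
X = -49033/124 (X = 49033/(-124) = 49033*(-1/124) = -49033/124 ≈ -395.43)
(32869 + 2261)/(X + 3904) = (32869 + 2261)/(-49033/124 + 3904) = 35130/(435063/124) = 35130*(124/435063) = 1452040/145021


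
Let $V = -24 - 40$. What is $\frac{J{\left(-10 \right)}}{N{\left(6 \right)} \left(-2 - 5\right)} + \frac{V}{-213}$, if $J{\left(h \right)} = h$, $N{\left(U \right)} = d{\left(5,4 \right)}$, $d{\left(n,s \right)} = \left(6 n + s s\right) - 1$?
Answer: $\frac{1486}{4473} \approx 0.33222$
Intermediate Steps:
$d{\left(n,s \right)} = -1 + s^{2} + 6 n$ ($d{\left(n,s \right)} = \left(6 n + s^{2}\right) - 1 = \left(s^{2} + 6 n\right) - 1 = -1 + s^{2} + 6 n$)
$N{\left(U \right)} = 45$ ($N{\left(U \right)} = -1 + 4^{2} + 6 \cdot 5 = -1 + 16 + 30 = 45$)
$V = -64$
$\frac{J{\left(-10 \right)}}{N{\left(6 \right)} \left(-2 - 5\right)} + \frac{V}{-213} = - \frac{10}{45 \left(-2 - 5\right)} - \frac{64}{-213} = - \frac{10}{45 \left(-7\right)} - - \frac{64}{213} = - \frac{10}{-315} + \frac{64}{213} = \left(-10\right) \left(- \frac{1}{315}\right) + \frac{64}{213} = \frac{2}{63} + \frac{64}{213} = \frac{1486}{4473}$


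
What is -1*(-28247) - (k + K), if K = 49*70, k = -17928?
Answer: 42745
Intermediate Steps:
K = 3430
-1*(-28247) - (k + K) = -1*(-28247) - (-17928 + 3430) = 28247 - 1*(-14498) = 28247 + 14498 = 42745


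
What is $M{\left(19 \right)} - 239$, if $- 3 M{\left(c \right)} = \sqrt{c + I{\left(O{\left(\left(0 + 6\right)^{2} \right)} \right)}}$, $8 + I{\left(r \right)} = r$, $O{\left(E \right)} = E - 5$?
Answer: $-239 - \frac{\sqrt{42}}{3} \approx -241.16$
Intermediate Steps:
$O{\left(E \right)} = -5 + E$
$I{\left(r \right)} = -8 + r$
$M{\left(c \right)} = - \frac{\sqrt{23 + c}}{3}$ ($M{\left(c \right)} = - \frac{\sqrt{c - \left(13 - \left(0 + 6\right)^{2}\right)}}{3} = - \frac{\sqrt{c - \left(13 - 36\right)}}{3} = - \frac{\sqrt{c + \left(-8 + \left(-5 + 36\right)\right)}}{3} = - \frac{\sqrt{c + \left(-8 + 31\right)}}{3} = - \frac{\sqrt{c + 23}}{3} = - \frac{\sqrt{23 + c}}{3}$)
$M{\left(19 \right)} - 239 = - \frac{\sqrt{23 + 19}}{3} - 239 = - \frac{\sqrt{42}}{3} - 239 = -239 - \frac{\sqrt{42}}{3}$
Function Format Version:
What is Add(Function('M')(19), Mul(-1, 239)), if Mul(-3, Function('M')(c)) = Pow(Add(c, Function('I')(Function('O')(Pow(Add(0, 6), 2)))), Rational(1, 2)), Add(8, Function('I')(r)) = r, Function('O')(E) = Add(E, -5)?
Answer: Add(-239, Mul(Rational(-1, 3), Pow(42, Rational(1, 2)))) ≈ -241.16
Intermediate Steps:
Function('O')(E) = Add(-5, E)
Function('I')(r) = Add(-8, r)
Function('M')(c) = Mul(Rational(-1, 3), Pow(Add(23, c), Rational(1, 2))) (Function('M')(c) = Mul(Rational(-1, 3), Pow(Add(c, Add(-8, Add(-5, Pow(Add(0, 6), 2)))), Rational(1, 2))) = Mul(Rational(-1, 3), Pow(Add(c, Add(-8, Add(-5, Pow(6, 2)))), Rational(1, 2))) = Mul(Rational(-1, 3), Pow(Add(c, Add(-8, Add(-5, 36))), Rational(1, 2))) = Mul(Rational(-1, 3), Pow(Add(c, Add(-8, 31)), Rational(1, 2))) = Mul(Rational(-1, 3), Pow(Add(c, 23), Rational(1, 2))) = Mul(Rational(-1, 3), Pow(Add(23, c), Rational(1, 2))))
Add(Function('M')(19), Mul(-1, 239)) = Add(Mul(Rational(-1, 3), Pow(Add(23, 19), Rational(1, 2))), Mul(-1, 239)) = Add(Mul(Rational(-1, 3), Pow(42, Rational(1, 2))), -239) = Add(-239, Mul(Rational(-1, 3), Pow(42, Rational(1, 2))))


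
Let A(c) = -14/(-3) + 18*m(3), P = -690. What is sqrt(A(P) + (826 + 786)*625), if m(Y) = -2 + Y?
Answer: 2*sqrt(2266926)/3 ≈ 1003.8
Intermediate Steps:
A(c) = 68/3 (A(c) = -14/(-3) + 18*(-2 + 3) = -14*(-1/3) + 18*1 = 14/3 + 18 = 68/3)
sqrt(A(P) + (826 + 786)*625) = sqrt(68/3 + (826 + 786)*625) = sqrt(68/3 + 1612*625) = sqrt(68/3 + 1007500) = sqrt(3022568/3) = 2*sqrt(2266926)/3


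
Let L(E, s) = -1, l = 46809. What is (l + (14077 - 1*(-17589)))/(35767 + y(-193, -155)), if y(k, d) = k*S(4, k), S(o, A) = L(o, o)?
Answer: 15695/7192 ≈ 2.1823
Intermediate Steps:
S(o, A) = -1
y(k, d) = -k (y(k, d) = k*(-1) = -k)
(l + (14077 - 1*(-17589)))/(35767 + y(-193, -155)) = (46809 + (14077 - 1*(-17589)))/(35767 - 1*(-193)) = (46809 + (14077 + 17589))/(35767 + 193) = (46809 + 31666)/35960 = 78475*(1/35960) = 15695/7192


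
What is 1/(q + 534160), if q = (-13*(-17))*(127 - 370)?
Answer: 1/480457 ≈ 2.0814e-6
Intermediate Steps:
q = -53703 (q = 221*(-243) = -53703)
1/(q + 534160) = 1/(-53703 + 534160) = 1/480457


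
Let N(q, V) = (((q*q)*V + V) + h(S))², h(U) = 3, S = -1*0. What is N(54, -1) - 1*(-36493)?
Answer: 8527889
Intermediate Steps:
S = 0
N(q, V) = (3 + V + V*q²)² (N(q, V) = (((q*q)*V + V) + 3)² = ((q²*V + V) + 3)² = ((V*q² + V) + 3)² = ((V + V*q²) + 3)² = (3 + V + V*q²)²)
N(54, -1) - 1*(-36493) = (3 - 1 - 1*54²)² - 1*(-36493) = (3 - 1 - 1*2916)² + 36493 = (3 - 1 - 2916)² + 36493 = (-2914)² + 36493 = 8491396 + 36493 = 8527889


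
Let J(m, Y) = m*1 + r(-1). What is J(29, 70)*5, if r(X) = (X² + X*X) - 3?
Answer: 140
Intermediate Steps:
r(X) = -3 + 2*X² (r(X) = (X² + X²) - 3 = 2*X² - 3 = -3 + 2*X²)
J(m, Y) = -1 + m (J(m, Y) = m*1 + (-3 + 2*(-1)²) = m + (-3 + 2*1) = m + (-3 + 2) = m - 1 = -1 + m)
J(29, 70)*5 = (-1 + 29)*5 = 28*5 = 140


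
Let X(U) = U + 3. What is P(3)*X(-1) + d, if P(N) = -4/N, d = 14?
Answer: 34/3 ≈ 11.333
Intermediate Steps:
X(U) = 3 + U
P(3)*X(-1) + d = (-4/3)*(3 - 1) + 14 = -4*1/3*2 + 14 = -4/3*2 + 14 = -8/3 + 14 = 34/3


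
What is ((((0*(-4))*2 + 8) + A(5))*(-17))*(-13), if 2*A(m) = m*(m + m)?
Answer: 7293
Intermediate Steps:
A(m) = m² (A(m) = (m*(m + m))/2 = (m*(2*m))/2 = (2*m²)/2 = m²)
((((0*(-4))*2 + 8) + A(5))*(-17))*(-13) = ((((0*(-4))*2 + 8) + 5²)*(-17))*(-13) = (((0*2 + 8) + 25)*(-17))*(-13) = (((0 + 8) + 25)*(-17))*(-13) = ((8 + 25)*(-17))*(-13) = (33*(-17))*(-13) = -561*(-13) = 7293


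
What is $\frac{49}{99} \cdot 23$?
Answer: $\frac{1127}{99} \approx 11.384$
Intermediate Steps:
$\frac{49}{99} \cdot 23 = \frac{1127}{99}$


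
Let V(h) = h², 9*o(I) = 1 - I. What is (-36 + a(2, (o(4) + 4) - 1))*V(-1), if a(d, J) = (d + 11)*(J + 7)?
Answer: 269/3 ≈ 89.667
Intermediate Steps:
o(I) = ⅑ - I/9 (o(I) = (1 - I)/9 = ⅑ - I/9)
a(d, J) = (7 + J)*(11 + d) (a(d, J) = (11 + d)*(7 + J) = (7 + J)*(11 + d))
(-36 + a(2, (o(4) + 4) - 1))*V(-1) = (-36 + (77 + 7*2 + 11*(((⅑ - ⅑*4) + 4) - 1) + (((⅑ - ⅑*4) + 4) - 1)*2))*(-1)² = (-36 + (77 + 14 + 11*(((⅑ - 4/9) + 4) - 1) + (((⅑ - 4/9) + 4) - 1)*2))*1 = (-36 + (77 + 14 + 11*((-⅓ + 4) - 1) + ((-⅓ + 4) - 1)*2))*1 = (-36 + (77 + 14 + 11*(11/3 - 1) + (11/3 - 1)*2))*1 = (-36 + (77 + 14 + 11*(8/3) + (8/3)*2))*1 = (-36 + (77 + 14 + 88/3 + 16/3))*1 = (-36 + 377/3)*1 = (269/3)*1 = 269/3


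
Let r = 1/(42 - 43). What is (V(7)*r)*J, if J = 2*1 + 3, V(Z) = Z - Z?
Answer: 0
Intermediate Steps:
V(Z) = 0
r = -1 (r = 1/(-1) = -1)
J = 5 (J = 2 + 3 = 5)
(V(7)*r)*J = (0*(-1))*5 = 0*5 = 0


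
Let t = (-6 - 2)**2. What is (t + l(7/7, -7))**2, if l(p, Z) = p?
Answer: 4225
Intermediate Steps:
t = 64 (t = (-8)**2 = 64)
(t + l(7/7, -7))**2 = (64 + 7/7)**2 = (64 + 7*(1/7))**2 = (64 + 1)**2 = 65**2 = 4225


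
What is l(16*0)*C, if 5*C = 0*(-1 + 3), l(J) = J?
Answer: 0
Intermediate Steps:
C = 0 (C = (0*(-1 + 3))/5 = (0*2)/5 = (⅕)*0 = 0)
l(16*0)*C = (16*0)*0 = 0*0 = 0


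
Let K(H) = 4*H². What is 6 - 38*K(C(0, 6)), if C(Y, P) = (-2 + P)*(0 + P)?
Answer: -87546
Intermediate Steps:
C(Y, P) = P*(-2 + P) (C(Y, P) = (-2 + P)*P = P*(-2 + P))
6 - 38*K(C(0, 6)) = 6 - 152*(6*(-2 + 6))² = 6 - 152*(6*4)² = 6 - 152*24² = 6 - 152*576 = 6 - 38*2304 = 6 - 87552 = -87546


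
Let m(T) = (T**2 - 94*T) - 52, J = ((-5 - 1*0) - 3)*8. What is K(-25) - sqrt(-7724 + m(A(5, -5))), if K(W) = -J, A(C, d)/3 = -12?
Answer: 64 - 6*I*sqrt(86) ≈ 64.0 - 55.642*I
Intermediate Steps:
J = -64 (J = ((-5 + 0) - 3)*8 = (-5 - 3)*8 = -8*8 = -64)
A(C, d) = -36 (A(C, d) = 3*(-12) = -36)
m(T) = -52 + T**2 - 94*T
K(W) = 64 (K(W) = -1*(-64) = 64)
K(-25) - sqrt(-7724 + m(A(5, -5))) = 64 - sqrt(-7724 + (-52 + (-36)**2 - 94*(-36))) = 64 - sqrt(-7724 + (-52 + 1296 + 3384)) = 64 - sqrt(-7724 + 4628) = 64 - sqrt(-3096) = 64 - 6*I*sqrt(86)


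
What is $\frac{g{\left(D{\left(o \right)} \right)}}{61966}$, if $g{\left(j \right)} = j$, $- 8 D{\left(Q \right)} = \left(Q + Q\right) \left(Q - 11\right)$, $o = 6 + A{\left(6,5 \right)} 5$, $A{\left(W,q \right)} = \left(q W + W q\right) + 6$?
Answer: $- \frac{13650}{30983} \approx -0.44056$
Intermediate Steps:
$A{\left(W,q \right)} = 6 + 2 W q$ ($A{\left(W,q \right)} = \left(W q + W q\right) + 6 = 2 W q + 6 = 6 + 2 W q$)
$o = 336$ ($o = 6 + \left(6 + 2 \cdot 6 \cdot 5\right) 5 = 6 + \left(6 + 60\right) 5 = 6 + 66 \cdot 5 = 6 + 330 = 336$)
$D{\left(Q \right)} = - \frac{Q \left(-11 + Q\right)}{4}$ ($D{\left(Q \right)} = - \frac{\left(Q + Q\right) \left(Q - 11\right)}{8} = - \frac{2 Q \left(-11 + Q\right)}{8} = - \frac{Q \left(-11 + Q\right)}{4}$)
$\frac{g{\left(D{\left(o \right)} \right)}}{61966} = \frac{\frac{1}{4} \cdot 336 \left(11 - 336\right)}{61966} = \frac{1}{4} \cdot 336 \left(11 - 336\right) \frac{1}{61966} = \frac{1}{4} \cdot 336 \left(-325\right) \frac{1}{61966} = \left(-27300\right) \frac{1}{61966} = - \frac{13650}{30983}$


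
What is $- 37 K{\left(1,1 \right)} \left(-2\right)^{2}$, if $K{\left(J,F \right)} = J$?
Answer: $-148$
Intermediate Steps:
$- 37 K{\left(1,1 \right)} \left(-2\right)^{2} = \left(-37\right) 1 \left(-2\right)^{2} = \left(-37\right) 4 = -148$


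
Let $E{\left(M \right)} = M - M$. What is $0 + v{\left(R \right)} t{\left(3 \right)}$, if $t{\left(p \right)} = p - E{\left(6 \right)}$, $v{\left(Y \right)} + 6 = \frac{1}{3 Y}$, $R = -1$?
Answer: $-19$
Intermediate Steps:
$E{\left(M \right)} = 0$
$v{\left(Y \right)} = -6 + \frac{1}{3 Y}$
$t{\left(p \right)} = p$ ($t{\left(p \right)} = p - 0 = p + 0 = p$)
$0 + v{\left(R \right)} t{\left(3 \right)} = 0 + \left(-6 + \frac{1}{3 \left(-1\right)}\right) 3 = 0 + \left(-6 + \frac{1}{3} \left(-1\right)\right) 3 = 0 + \left(-6 - \frac{1}{3}\right) 3 = 0 - 19 = -19$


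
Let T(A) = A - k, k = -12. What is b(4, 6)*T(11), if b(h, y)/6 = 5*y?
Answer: 4140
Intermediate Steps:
b(h, y) = 30*y (b(h, y) = 6*(5*y) = 30*y)
T(A) = 12 + A (T(A) = A - 1*(-12) = A + 12 = 12 + A)
b(4, 6)*T(11) = (30*6)*(12 + 11) = 180*23 = 4140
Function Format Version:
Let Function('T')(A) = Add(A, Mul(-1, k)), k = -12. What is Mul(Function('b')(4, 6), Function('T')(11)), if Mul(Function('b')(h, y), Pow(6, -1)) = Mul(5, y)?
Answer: 4140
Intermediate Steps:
Function('b')(h, y) = Mul(30, y) (Function('b')(h, y) = Mul(6, Mul(5, y)) = Mul(30, y))
Function('T')(A) = Add(12, A) (Function('T')(A) = Add(A, Mul(-1, -12)) = Add(A, 12) = Add(12, A))
Mul(Function('b')(4, 6), Function('T')(11)) = Mul(Mul(30, 6), Add(12, 11)) = Mul(180, 23) = 4140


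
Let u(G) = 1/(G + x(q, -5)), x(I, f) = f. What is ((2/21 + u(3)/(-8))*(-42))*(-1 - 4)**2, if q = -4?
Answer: -1325/8 ≈ -165.63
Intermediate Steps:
u(G) = 1/(-5 + G) (u(G) = 1/(G - 5) = 1/(-5 + G))
((2/21 + u(3)/(-8))*(-42))*(-1 - 4)**2 = ((2/21 + 1/((-5 + 3)*(-8)))*(-42))*(-1 - 4)**2 = ((2*(1/21) - 1/8/(-2))*(-42))*(-5)**2 = ((2/21 - 1/2*(-1/8))*(-42))*25 = ((2/21 + 1/16)*(-42))*25 = ((53/336)*(-42))*25 = -53/8*25 = -1325/8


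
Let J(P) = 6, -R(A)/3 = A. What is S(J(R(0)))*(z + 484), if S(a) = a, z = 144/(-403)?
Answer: 1169448/403 ≈ 2901.9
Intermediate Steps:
R(A) = -3*A
z = -144/403 (z = 144*(-1/403) = -144/403 ≈ -0.35732)
S(J(R(0)))*(z + 484) = 6*(-144/403 + 484) = 6*(194908/403) = 1169448/403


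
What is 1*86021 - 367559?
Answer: -281538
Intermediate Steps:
1*86021 - 367559 = 86021 - 367559 = -281538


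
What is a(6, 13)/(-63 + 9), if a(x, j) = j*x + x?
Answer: -14/9 ≈ -1.5556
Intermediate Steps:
a(x, j) = x + j*x
a(6, 13)/(-63 + 9) = (6*(1 + 13))/(-63 + 9) = (6*14)/(-54) = 84*(-1/54) = -14/9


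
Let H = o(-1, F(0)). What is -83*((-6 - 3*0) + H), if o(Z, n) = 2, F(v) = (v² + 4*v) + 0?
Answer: 332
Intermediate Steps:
F(v) = v² + 4*v
H = 2
-83*((-6 - 3*0) + H) = -83*((-6 - 3*0) + 2) = -83*((-6 + 0) + 2) = -83*(-6 + 2) = -83*(-4) = 332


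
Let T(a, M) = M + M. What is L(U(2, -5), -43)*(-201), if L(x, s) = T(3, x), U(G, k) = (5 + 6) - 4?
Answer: -2814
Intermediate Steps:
U(G, k) = 7 (U(G, k) = 11 - 4 = 7)
T(a, M) = 2*M
L(x, s) = 2*x
L(U(2, -5), -43)*(-201) = (2*7)*(-201) = 14*(-201) = -2814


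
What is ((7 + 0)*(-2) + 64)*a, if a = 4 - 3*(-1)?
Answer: 350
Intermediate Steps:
a = 7 (a = 4 + 3 = 7)
((7 + 0)*(-2) + 64)*a = ((7 + 0)*(-2) + 64)*7 = (7*(-2) + 64)*7 = (-14 + 64)*7 = 50*7 = 350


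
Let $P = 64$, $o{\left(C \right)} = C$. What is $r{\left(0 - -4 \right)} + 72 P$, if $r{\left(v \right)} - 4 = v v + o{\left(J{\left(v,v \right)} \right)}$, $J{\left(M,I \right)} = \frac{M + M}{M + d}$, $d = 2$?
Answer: $\frac{13888}{3} \approx 4629.3$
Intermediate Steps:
$J{\left(M,I \right)} = \frac{2 M}{2 + M}$ ($J{\left(M,I \right)} = \frac{M + M}{M + 2} = \frac{2 M}{2 + M}$)
$r{\left(v \right)} = 4 + v^{2} + \frac{2 v}{2 + v}$ ($r{\left(v \right)} = 4 + \left(v v + \frac{2 v}{2 + v}\right) = 4 + \left(v^{2} + \frac{2 v}{2 + v}\right) = 4 + v^{2} + \frac{2 v}{2 + v}$)
$r{\left(0 - -4 \right)} + 72 P = \frac{2 \left(0 - -4\right) + \left(2 + \left(0 - -4\right)\right) \left(4 + \left(0 - -4\right)^{2}\right)}{2 + \left(0 - -4\right)} + 72 \cdot 64 = \frac{2 \left(0 + 4\right) + \left(2 + \left(0 + 4\right)\right) \left(4 + \left(0 + 4\right)^{2}\right)}{2 + \left(0 + 4\right)} + 4608 = \frac{2 \cdot 4 + \left(2 + 4\right) \left(4 + 4^{2}\right)}{2 + 4} + 4608 = \frac{8 + 6 \left(4 + 16\right)}{6} + 4608 = \frac{8 + 6 \cdot 20}{6} + 4608 = \frac{8 + 120}{6} + 4608 = \frac{1}{6} \cdot 128 + 4608 = \frac{64}{3} + 4608 = \frac{13888}{3}$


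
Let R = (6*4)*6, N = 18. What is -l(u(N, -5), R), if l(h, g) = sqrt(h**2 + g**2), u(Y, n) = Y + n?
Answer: -sqrt(20905) ≈ -144.59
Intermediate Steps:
R = 144 (R = 24*6 = 144)
l(h, g) = sqrt(g**2 + h**2)
-l(u(N, -5), R) = -sqrt(144**2 + (18 - 5)**2) = -sqrt(20736 + 13**2) = -sqrt(20736 + 169) = -sqrt(20905)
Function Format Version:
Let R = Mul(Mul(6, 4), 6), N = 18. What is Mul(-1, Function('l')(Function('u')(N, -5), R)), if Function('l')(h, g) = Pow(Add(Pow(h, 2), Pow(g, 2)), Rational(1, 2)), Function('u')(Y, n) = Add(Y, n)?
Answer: Mul(-1, Pow(20905, Rational(1, 2))) ≈ -144.59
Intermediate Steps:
R = 144 (R = Mul(24, 6) = 144)
Function('l')(h, g) = Pow(Add(Pow(g, 2), Pow(h, 2)), Rational(1, 2))
Mul(-1, Function('l')(Function('u')(N, -5), R)) = Mul(-1, Pow(Add(Pow(144, 2), Pow(Add(18, -5), 2)), Rational(1, 2))) = Mul(-1, Pow(Add(20736, Pow(13, 2)), Rational(1, 2))) = Mul(-1, Pow(Add(20736, 169), Rational(1, 2))) = Mul(-1, Pow(20905, Rational(1, 2)))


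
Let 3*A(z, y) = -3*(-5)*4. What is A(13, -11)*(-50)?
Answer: -1000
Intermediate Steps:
A(z, y) = 20 (A(z, y) = (-3*(-5)*4)/3 = (15*4)/3 = (⅓)*60 = 20)
A(13, -11)*(-50) = 20*(-50) = -1000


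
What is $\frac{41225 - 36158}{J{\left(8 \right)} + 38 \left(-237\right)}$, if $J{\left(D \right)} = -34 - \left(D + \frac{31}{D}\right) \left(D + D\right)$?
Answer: $- \frac{5067}{9230} \approx -0.54897$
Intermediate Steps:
$J{\left(D \right)} = -34 - 2 D \left(D + \frac{31}{D}\right)$ ($J{\left(D \right)} = -34 - \left(D + \frac{31}{D}\right) 2 D = -34 - 2 D \left(D + \frac{31}{D}\right)$)
$\frac{41225 - 36158}{J{\left(8 \right)} + 38 \left(-237\right)} = \frac{41225 - 36158}{\left(-96 - 2 \cdot 8^{2}\right) + 38 \left(-237\right)} = \frac{41225 - 36158}{\left(-96 - 128\right) - 9006} = \frac{5067}{-224 - 9006} = \frac{5067}{-9230} = 5067 \left(- \frac{1}{9230}\right) = - \frac{5067}{9230}$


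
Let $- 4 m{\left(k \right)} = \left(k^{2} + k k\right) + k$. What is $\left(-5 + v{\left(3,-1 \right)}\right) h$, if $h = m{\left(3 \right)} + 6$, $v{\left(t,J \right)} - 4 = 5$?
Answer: $3$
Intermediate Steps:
$m{\left(k \right)} = - \frac{k^{2}}{2} - \frac{k}{4}$ ($m{\left(k \right)} = - \frac{\left(k^{2} + k k\right) + k}{4} = - \frac{\left(k^{2} + k^{2}\right) + k}{4} = - \frac{2 k^{2} + k}{4} = - \frac{k + 2 k^{2}}{4} = - \frac{k^{2}}{2} - \frac{k}{4}$)
$v{\left(t,J \right)} = 9$ ($v{\left(t,J \right)} = 4 + 5 = 9$)
$h = \frac{3}{4}$ ($h = \left(- \frac{1}{4}\right) 3 \left(1 + 2 \cdot 3\right) + 6 = \left(- \frac{1}{4}\right) 3 \left(1 + 6\right) + 6 = \left(- \frac{1}{4}\right) 3 \cdot 7 + 6 = - \frac{21}{4} + 6 = \frac{3}{4} \approx 0.75$)
$\left(-5 + v{\left(3,-1 \right)}\right) h = \left(-5 + 9\right) \frac{3}{4} = 4 \cdot \frac{3}{4} = 3$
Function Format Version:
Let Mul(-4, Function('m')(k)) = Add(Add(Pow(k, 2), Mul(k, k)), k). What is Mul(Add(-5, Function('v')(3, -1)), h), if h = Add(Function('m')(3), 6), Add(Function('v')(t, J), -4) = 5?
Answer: 3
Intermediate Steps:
Function('m')(k) = Add(Mul(Rational(-1, 2), Pow(k, 2)), Mul(Rational(-1, 4), k)) (Function('m')(k) = Mul(Rational(-1, 4), Add(Add(Pow(k, 2), Mul(k, k)), k)) = Mul(Rational(-1, 4), Add(Add(Pow(k, 2), Pow(k, 2)), k)) = Mul(Rational(-1, 4), Add(Mul(2, Pow(k, 2)), k)) = Mul(Rational(-1, 4), Add(k, Mul(2, Pow(k, 2)))) = Add(Mul(Rational(-1, 2), Pow(k, 2)), Mul(Rational(-1, 4), k)))
Function('v')(t, J) = 9 (Function('v')(t, J) = Add(4, 5) = 9)
h = Rational(3, 4) (h = Add(Mul(Rational(-1, 4), 3, Add(1, Mul(2, 3))), 6) = Add(Mul(Rational(-1, 4), 3, Add(1, 6)), 6) = Add(Mul(Rational(-1, 4), 3, 7), 6) = Add(Rational(-21, 4), 6) = Rational(3, 4) ≈ 0.75000)
Mul(Add(-5, Function('v')(3, -1)), h) = Mul(Add(-5, 9), Rational(3, 4)) = Mul(4, Rational(3, 4)) = 3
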